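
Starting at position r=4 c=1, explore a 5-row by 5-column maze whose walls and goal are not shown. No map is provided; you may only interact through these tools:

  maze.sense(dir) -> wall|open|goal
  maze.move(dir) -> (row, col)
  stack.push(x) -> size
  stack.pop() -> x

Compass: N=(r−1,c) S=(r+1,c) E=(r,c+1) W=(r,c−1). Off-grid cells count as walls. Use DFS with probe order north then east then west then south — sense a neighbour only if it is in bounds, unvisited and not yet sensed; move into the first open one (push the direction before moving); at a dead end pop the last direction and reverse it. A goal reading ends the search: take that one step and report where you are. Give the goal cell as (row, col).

==> maze.sense(dir: north)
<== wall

==> maze.sense(dir: east)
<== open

==> stack.push(x: east)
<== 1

==> maze.move(dir: east)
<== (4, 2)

==> maze.sense(dir: north)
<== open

==> stack.push(x: north)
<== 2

==> maze.move(dir: north)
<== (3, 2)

==> maze.sense(dir: north)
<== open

==> stack.push(x: north)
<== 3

==> maze.move(dir: north)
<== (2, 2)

==> maze.sense(dir: north)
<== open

==> stack.push(x: north)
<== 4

==> maze.move(dir: north)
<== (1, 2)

==> maze.sense(dir: north)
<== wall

==> maze.sense(dir: east)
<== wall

==> maze.sense(dir: west)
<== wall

==> stack.pop()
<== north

==> maze.move(dir: south)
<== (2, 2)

==> maze.sense(dir: east)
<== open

==> stack.push(x: east)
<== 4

==> maze.move(dir: east)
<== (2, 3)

==> maze.sense(dir: east)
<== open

==> stack.push(x: east)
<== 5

==> maze.move(dir: east)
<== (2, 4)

==> maze.sense(dir: north)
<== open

==> stack.push(x: north)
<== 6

==> maze.move(dir: north)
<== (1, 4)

==> maze.sense(dir: north)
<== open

==> stack.push(x: north)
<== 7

==> maze.move(dir: north)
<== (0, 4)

==> maze.sense(dir: west)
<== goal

==> maze.move(dir: west)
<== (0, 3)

Answer: (0, 3)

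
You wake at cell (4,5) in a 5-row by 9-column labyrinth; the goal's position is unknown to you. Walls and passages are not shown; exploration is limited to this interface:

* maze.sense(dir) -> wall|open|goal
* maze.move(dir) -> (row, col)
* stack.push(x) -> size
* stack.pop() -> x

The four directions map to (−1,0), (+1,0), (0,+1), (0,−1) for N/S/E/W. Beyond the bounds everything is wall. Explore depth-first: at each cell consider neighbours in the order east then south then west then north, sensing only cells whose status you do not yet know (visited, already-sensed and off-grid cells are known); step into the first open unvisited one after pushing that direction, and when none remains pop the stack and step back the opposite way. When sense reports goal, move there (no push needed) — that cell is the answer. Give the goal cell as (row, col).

[in] maze.sense dir='east'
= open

[in] stack.push x='east'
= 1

[in] maze.move dir='east'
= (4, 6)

[in] maze.sense dir='east'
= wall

[in] maze.sense dir='north'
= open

[in] stack.push x='north'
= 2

[in] maze.move dir='north'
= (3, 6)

[in] maze.sense dir='east'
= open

[in] stack.push x='east'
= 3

[in] maze.move dir='east'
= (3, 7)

[in] maze.sense dir='east'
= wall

[in] maze.sense dir='north'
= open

[in] stack.push x='north'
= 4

[in] maze.move dir='north'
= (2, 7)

[in] maze.sense dir='east'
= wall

[in] maze.sense dir='west'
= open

[in] stack.push x='west'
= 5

[in] maze.move dir='west'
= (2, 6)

[in] maze.sense dir='west'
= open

[in] stack.push x='west'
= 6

[in] maze.move dir='west'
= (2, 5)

[in] maze.sense dir='south'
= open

[in] stack.push x='south'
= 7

[in] maze.move dir='south'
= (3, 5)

[in] maze.sense dir='west'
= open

[in] stack.push x='west'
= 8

[in] maze.move dir='west'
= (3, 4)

[in] maze.sense dir='south'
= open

[in] stack.push x='south'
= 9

[in] maze.move dir='south'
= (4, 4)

[in] maze.sense dir='west'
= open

[in] stack.push x='west'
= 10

[in] maze.move dir='west'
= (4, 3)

[in] maze.sense dir='west'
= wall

[in] maze.sense dir='north'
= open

[in] stack.push x='north'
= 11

[in] maze.move dir='north'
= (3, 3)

[in] maze.sense dir='west'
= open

[in] stack.push x='west'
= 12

[in] maze.move dir='west'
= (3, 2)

[in] maze.sense dir='west'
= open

[in] stack.push x='west'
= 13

[in] maze.move dir='west'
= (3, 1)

[in] maze.sense dir='south'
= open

[in] stack.push x='south'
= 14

[in] maze.move dir='south'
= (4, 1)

[in] maze.sense dir='west'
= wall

[in] stack.pop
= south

[in] maze.move dir='north'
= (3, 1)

[in] maze.sense dir='west'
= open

[in] stack.push x='west'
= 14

[in] maze.move dir='west'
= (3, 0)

[in] maze.sense dir='north'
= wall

[in] stack.pop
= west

[in] maze.move dir='east'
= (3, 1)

[in] maze.sense dir='north'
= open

[in] stack.push x='north'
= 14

[in] maze.move dir='north'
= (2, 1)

[in] maze.sense dir='east'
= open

[in] stack.push x='east'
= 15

[in] maze.move dir='east'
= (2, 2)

[in] maze.sense dir='east'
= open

[in] stack.push x='east'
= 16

[in] maze.move dir='east'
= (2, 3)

[in] maze.sense dir='east'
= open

[in] stack.push x='east'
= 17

[in] maze.move dir='east'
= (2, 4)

[in] maze.sense dir='north'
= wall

[in] stack.pop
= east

[in] maze.move dir='west'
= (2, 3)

[in] maze.sense dir='north'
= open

[in] stack.push x='north'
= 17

[in] maze.move dir='north'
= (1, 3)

[in] maze.sense dir='west'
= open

[in] stack.push x='west'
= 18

[in] maze.move dir='west'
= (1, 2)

[in] maze.sense dir='west'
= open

[in] stack.push x='west'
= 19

[in] maze.move dir='west'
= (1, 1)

[in] maze.sense dir='west'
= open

[in] stack.push x='west'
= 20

[in] maze.move dir='west'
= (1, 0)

[in] maze.sense dir='north'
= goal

[in] maze.move dir='north'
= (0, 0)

Answer: (0, 0)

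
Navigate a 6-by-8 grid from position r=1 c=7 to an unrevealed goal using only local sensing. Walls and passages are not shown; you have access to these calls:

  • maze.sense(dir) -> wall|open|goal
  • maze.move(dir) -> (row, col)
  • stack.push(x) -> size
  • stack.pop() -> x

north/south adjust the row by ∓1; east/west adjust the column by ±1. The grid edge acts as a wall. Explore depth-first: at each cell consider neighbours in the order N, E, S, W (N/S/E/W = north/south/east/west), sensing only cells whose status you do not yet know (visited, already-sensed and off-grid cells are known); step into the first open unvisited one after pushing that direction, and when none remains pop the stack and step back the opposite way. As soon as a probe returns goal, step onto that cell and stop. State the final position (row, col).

! maze.sense(dir: north) -> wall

! maze.sense(dir: south) -> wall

! maze.sense(dir: west) -> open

! stack.push(x: west) -> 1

! maze.move(dir: west) -> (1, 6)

! maze.sense(dir: north) -> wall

! maze.sense(dir: south) -> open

! stack.push(x: south) -> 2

! maze.move(dir: south) -> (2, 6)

! maze.sense(dir: south) -> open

! stack.push(x: south) -> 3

! maze.move(dir: south) -> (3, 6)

! maze.sense(dir: east) -> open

! stack.push(x: east) -> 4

! maze.move(dir: east) -> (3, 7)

! maze.sense(dir: south) -> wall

! stack.pop() -> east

! maze.move(dir: west) -> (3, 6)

! maze.sense(dir: south) -> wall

! maze.sense(dir: west) -> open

! stack.push(x: west) -> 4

! maze.move(dir: west) -> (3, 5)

! maze.sense(dir: north) -> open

! stack.push(x: north) -> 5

! maze.move(dir: north) -> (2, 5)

! maze.sense(dir: north) -> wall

! maze.sense(dir: west) -> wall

! stack.pop() -> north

! maze.move(dir: south) -> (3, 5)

! maze.sense(dir: south) -> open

! stack.push(x: south) -> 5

! maze.move(dir: south) -> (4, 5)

! maze.sense(dir: south) -> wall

! maze.sense(dir: west) -> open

! stack.push(x: west) -> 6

! maze.move(dir: west) -> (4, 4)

! maze.sense(dir: north) -> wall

! maze.sense(dir: south) -> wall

! maze.sense(dir: west) -> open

! stack.push(x: west) -> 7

! maze.move(dir: west) -> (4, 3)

! maze.sense(dir: north) -> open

! stack.push(x: north) -> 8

! maze.move(dir: north) -> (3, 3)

! maze.sense(dir: north) -> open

! stack.push(x: north) -> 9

! maze.move(dir: north) -> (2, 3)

! maze.sense(dir: north) -> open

! stack.push(x: north) -> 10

! maze.move(dir: north) -> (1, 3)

! maze.sense(dir: north) -> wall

! maze.sense(dir: east) -> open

! stack.push(x: east) -> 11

! maze.move(dir: east) -> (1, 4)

! maze.sense(dir: north) -> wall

! stack.pop() -> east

! maze.move(dir: west) -> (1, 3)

! maze.sense(dir: west) -> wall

! stack.pop() -> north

! maze.move(dir: south) -> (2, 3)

! maze.sense(dir: west) -> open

! stack.push(x: west) -> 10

! maze.move(dir: west) -> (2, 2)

! maze.sense(dir: south) -> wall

! maze.sense(dir: west) -> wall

! stack.pop() -> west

! maze.move(dir: east) -> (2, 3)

! stack.pop() -> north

! maze.move(dir: south) -> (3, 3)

! stack.pop() -> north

! maze.move(dir: south) -> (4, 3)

! maze.sense(dir: south) -> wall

! maze.sense(dir: west) -> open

! stack.push(x: west) -> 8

! maze.move(dir: west) -> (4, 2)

! maze.sense(dir: south) -> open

! stack.push(x: south) -> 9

! maze.move(dir: south) -> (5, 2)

! maze.sense(dir: west) -> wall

! stack.pop() -> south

! maze.move(dir: north) -> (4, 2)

! maze.sense(dir: west) -> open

! stack.push(x: west) -> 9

! maze.move(dir: west) -> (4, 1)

! maze.sense(dir: north) -> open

! stack.push(x: north) -> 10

! maze.move(dir: north) -> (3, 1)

! maze.sense(dir: west) -> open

! stack.push(x: west) -> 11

! maze.move(dir: west) -> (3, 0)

! maze.sense(dir: north) -> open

! stack.push(x: north) -> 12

! maze.move(dir: north) -> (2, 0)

! maze.sense(dir: north) -> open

! stack.push(x: north) -> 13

! maze.move(dir: north) -> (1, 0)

! maze.sense(dir: north) -> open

! stack.push(x: north) -> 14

! maze.move(dir: north) -> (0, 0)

! maze.sense(dir: east) -> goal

! maze.move(dir: east) -> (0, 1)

Answer: (0, 1)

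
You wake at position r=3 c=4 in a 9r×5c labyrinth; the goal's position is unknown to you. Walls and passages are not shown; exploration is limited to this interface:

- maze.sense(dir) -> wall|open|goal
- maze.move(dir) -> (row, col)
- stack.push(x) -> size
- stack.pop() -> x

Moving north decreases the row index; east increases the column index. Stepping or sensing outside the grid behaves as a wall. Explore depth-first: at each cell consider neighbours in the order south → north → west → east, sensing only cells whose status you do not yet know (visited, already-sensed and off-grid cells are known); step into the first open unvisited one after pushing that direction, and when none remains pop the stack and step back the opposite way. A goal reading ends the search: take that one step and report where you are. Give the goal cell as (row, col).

→ sense(south)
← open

→ push(south)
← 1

→ move(south)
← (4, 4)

→ sense(south)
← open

→ push(south)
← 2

→ move(south)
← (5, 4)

→ sense(south)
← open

→ push(south)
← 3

→ move(south)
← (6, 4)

→ sense(south)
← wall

→ sense(west)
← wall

→ pop()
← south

→ move(north)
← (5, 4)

→ sense(west)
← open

→ push(west)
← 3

→ move(west)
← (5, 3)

→ sense(north)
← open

→ push(north)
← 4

→ move(north)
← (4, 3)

→ sense(north)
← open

→ push(north)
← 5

→ move(north)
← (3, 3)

→ sense(north)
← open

→ push(north)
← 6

→ move(north)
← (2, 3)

→ sense(north)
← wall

→ sense(west)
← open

→ push(west)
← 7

→ move(west)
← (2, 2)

→ sense(south)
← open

→ push(south)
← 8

→ move(south)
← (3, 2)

→ sense(south)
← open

→ push(south)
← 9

→ move(south)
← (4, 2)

→ sense(south)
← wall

→ sense(west)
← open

→ push(west)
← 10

→ move(west)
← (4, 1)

→ sense(south)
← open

→ push(south)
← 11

→ move(south)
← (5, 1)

→ sense(south)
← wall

→ sense(west)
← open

→ push(west)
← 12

→ move(west)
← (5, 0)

→ sense(south)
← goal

→ move(south)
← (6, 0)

Answer: (6, 0)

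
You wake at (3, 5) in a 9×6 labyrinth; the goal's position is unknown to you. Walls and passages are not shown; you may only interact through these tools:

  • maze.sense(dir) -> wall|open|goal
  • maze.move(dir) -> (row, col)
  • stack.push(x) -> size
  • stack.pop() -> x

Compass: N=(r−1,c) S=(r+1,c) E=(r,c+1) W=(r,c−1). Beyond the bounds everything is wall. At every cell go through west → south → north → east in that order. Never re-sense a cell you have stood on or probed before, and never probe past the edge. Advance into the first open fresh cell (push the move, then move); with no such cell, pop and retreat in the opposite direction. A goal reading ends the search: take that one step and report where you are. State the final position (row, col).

Do: maze.sense[dir=west]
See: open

Do: stack.push[x=west]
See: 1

Do: maze.move[dir=west]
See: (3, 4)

Do: maze.sense[dir=west]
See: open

Do: stack.push[x=west]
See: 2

Do: maze.move[dir=west]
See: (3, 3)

Do: maze.sense[dir=west]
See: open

Do: stack.push[x=west]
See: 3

Do: maze.move[dir=west]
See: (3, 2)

Do: maze.sense[dir=west]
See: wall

Do: maze.sense[dir=south]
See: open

Do: stack.push[x=south]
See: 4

Do: maze.move[dir=south]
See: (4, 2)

Do: maze.sense[dir=west]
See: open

Do: stack.push[x=west]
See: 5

Do: maze.move[dir=west]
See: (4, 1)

Do: maze.sense[dir=west]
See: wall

Do: maze.sense[dir=south]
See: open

Do: stack.push[x=south]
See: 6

Do: maze.move[dir=south]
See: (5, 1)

Do: maze.sense[dir=west]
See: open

Do: stack.push[x=west]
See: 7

Do: maze.move[dir=west]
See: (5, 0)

Do: maze.sense[dir=south]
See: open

Do: stack.push[x=south]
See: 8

Do: maze.move[dir=south]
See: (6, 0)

Do: maze.sense[dir=south]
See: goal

Do: maze.move[dir=south]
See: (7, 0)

Answer: (7, 0)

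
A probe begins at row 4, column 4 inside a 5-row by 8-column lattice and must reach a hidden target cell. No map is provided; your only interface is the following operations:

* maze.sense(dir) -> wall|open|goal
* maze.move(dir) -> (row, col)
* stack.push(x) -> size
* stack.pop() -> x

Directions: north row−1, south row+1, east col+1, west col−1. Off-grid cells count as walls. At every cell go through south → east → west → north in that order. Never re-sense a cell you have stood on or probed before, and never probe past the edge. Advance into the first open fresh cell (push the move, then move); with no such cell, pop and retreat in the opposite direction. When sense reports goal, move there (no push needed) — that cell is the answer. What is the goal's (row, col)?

·→ sense(dir='east')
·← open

·→ push(x='east')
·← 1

·→ move(dir='east')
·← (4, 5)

·→ sense(dir='east')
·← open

·→ push(x='east')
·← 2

·→ move(dir='east')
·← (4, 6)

·→ sense(dir='east')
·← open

·→ push(x='east')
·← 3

·→ move(dir='east')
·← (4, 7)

·→ sense(dir='north')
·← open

·→ push(x='north')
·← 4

·→ move(dir='north')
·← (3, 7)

·→ sense(dir='west')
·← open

·→ push(x='west')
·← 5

·→ move(dir='west')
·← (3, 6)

·→ sense(dir='west')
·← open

·→ push(x='west')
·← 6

·→ move(dir='west')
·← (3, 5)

·→ sense(dir='west')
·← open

·→ push(x='west')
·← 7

·→ move(dir='west')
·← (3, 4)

·→ sense(dir='west')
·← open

·→ push(x='west')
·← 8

·→ move(dir='west')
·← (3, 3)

·→ sense(dir='south')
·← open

·→ push(x='south')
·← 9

·→ move(dir='south')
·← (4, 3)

·→ sense(dir='west')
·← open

·→ push(x='west')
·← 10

·→ move(dir='west')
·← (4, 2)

·→ sense(dir='west')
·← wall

·→ sense(dir='north')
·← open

·→ push(x='north')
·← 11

·→ move(dir='north')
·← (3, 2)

·→ sense(dir='west')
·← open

·→ push(x='west')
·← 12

·→ move(dir='west')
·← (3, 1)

·→ sense(dir='west')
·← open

·→ push(x='west')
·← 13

·→ move(dir='west')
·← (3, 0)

·→ sense(dir='south')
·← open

·→ push(x='south')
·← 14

·→ move(dir='south')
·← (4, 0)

·→ pop()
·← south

·→ move(dir='north')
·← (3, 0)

·→ sense(dir='north')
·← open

·→ push(x='north')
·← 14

·→ move(dir='north')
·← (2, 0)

·→ sense(dir='east')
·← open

·→ push(x='east')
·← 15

·→ move(dir='east')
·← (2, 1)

·→ sense(dir='east')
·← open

·→ push(x='east')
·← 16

·→ move(dir='east')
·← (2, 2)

·→ sense(dir='east')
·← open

·→ push(x='east')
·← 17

·→ move(dir='east')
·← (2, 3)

·→ sense(dir='east')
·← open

·→ push(x='east')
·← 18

·→ move(dir='east')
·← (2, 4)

·→ sense(dir='east')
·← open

·→ push(x='east')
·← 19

·→ move(dir='east')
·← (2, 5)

·→ sense(dir='east')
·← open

·→ push(x='east')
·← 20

·→ move(dir='east')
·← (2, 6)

·→ sense(dir='east')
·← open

·→ push(x='east')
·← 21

·→ move(dir='east')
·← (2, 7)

·→ sense(dir='north')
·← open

·→ push(x='north')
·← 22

·→ move(dir='north')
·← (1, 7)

·→ sense(dir='west')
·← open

·→ push(x='west')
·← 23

·→ move(dir='west')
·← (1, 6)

·→ sense(dir='west')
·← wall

·→ sense(dir='north')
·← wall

·→ pop()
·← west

·→ move(dir='east')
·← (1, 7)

·→ sense(dir='north')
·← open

·→ push(x='north')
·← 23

·→ move(dir='north')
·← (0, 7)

·→ pop()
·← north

·→ move(dir='south')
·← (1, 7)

·→ pop()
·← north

·→ move(dir='south')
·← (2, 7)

·→ pop()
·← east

·→ move(dir='west')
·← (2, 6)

·→ pop()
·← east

·→ move(dir='west')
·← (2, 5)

·→ pop()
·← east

·→ move(dir='west')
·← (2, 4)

·→ sense(dir='north')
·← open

·→ push(x='north')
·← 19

·→ move(dir='north')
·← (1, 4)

·→ sense(dir='west')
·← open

·→ push(x='west')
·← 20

·→ move(dir='west')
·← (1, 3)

·→ sense(dir='west')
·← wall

·→ sense(dir='north')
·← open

·→ push(x='north')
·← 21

·→ move(dir='north')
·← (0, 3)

·→ sense(dir='east')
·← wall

·→ sense(dir='west')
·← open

·→ push(x='west')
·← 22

·→ move(dir='west')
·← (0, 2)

·→ sense(dir='west')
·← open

·→ push(x='west')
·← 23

·→ move(dir='west')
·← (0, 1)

·→ sense(dir='south')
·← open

·→ push(x='south')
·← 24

·→ move(dir='south')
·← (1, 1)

·→ sense(dir='west')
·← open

·→ push(x='west')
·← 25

·→ move(dir='west')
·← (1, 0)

·→ sense(dir='north')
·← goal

·→ move(dir='north')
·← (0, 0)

Answer: (0, 0)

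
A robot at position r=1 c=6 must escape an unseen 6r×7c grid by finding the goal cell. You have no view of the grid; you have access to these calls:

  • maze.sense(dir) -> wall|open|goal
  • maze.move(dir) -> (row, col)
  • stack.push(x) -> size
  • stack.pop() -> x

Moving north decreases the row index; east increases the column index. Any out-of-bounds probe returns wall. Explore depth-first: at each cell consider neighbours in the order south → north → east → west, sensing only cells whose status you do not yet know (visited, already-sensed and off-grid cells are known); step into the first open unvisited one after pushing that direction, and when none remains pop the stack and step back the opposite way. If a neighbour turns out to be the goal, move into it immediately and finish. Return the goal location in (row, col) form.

// maze.sense(south) ~> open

// stack.push(south) ~> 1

// maze.move(south) ~> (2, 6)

// maze.sense(south) ~> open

// stack.push(south) ~> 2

// maze.move(south) ~> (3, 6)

// maze.sense(south) ~> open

// stack.push(south) ~> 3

// maze.move(south) ~> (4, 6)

// maze.sense(south) ~> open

// stack.push(south) ~> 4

// maze.move(south) ~> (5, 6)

// maze.sense(west) ~> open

// stack.push(west) ~> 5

// maze.move(west) ~> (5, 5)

// maze.sense(north) ~> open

// stack.push(north) ~> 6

// maze.move(north) ~> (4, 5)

// maze.sense(north) ~> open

// stack.push(north) ~> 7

// maze.move(north) ~> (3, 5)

// maze.sense(north) ~> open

// stack.push(north) ~> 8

// maze.move(north) ~> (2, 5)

// maze.sense(north) ~> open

// stack.push(north) ~> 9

// maze.move(north) ~> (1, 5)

// maze.sense(north) ~> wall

// maze.sense(west) ~> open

// stack.push(west) ~> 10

// maze.move(west) ~> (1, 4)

// maze.sense(south) ~> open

// stack.push(south) ~> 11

// maze.move(south) ~> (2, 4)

// maze.sense(south) ~> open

// stack.push(south) ~> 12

// maze.move(south) ~> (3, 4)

// maze.sense(south) ~> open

// stack.push(south) ~> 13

// maze.move(south) ~> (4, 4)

// maze.sense(south) ~> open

// stack.push(south) ~> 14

// maze.move(south) ~> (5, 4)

// maze.sense(west) ~> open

// stack.push(west) ~> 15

// maze.move(west) ~> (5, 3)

// maze.sense(north) ~> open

// stack.push(north) ~> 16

// maze.move(north) ~> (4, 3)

// maze.sense(north) ~> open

// stack.push(north) ~> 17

// maze.move(north) ~> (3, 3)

// maze.sense(north) ~> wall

// maze.sense(west) ~> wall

// stack.pop() ~> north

// maze.move(south) ~> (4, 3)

// maze.sense(west) ~> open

// stack.push(west) ~> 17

// maze.move(west) ~> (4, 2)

// maze.sense(south) ~> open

// stack.push(south) ~> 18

// maze.move(south) ~> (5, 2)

// maze.sense(west) ~> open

// stack.push(west) ~> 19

// maze.move(west) ~> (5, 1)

// maze.sense(north) ~> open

// stack.push(north) ~> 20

// maze.move(north) ~> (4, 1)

// maze.sense(north) ~> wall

// maze.sense(west) ~> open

// stack.push(west) ~> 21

// maze.move(west) ~> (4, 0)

// maze.sense(south) ~> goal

// maze.move(south) ~> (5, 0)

Answer: (5, 0)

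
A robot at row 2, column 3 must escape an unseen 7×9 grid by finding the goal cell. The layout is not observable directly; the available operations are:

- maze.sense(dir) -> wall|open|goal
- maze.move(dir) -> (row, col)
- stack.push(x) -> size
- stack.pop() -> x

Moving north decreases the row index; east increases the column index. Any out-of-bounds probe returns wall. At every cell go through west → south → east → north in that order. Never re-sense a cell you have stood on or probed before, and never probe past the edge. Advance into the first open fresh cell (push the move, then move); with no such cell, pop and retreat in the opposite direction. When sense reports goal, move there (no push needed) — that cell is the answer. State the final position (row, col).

-- sense(west) : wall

-- sense(south) : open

-- push(south) : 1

-- move(south) : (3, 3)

-- sense(west) : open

-- push(west) : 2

-- move(west) : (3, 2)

-- sense(west) : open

-- push(west) : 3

-- move(west) : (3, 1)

-- sense(west) : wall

-- sense(south) : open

-- push(south) : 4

-- move(south) : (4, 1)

-- sense(west) : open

-- push(west) : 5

-- move(west) : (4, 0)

-- sense(south) : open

-- push(south) : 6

-- move(south) : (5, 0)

-- sense(south) : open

-- push(south) : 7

-- move(south) : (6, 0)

-- sense(east) : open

-- push(east) : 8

-- move(east) : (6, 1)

-- sense(east) : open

-- push(east) : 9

-- move(east) : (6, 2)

-- sense(east) : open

-- push(east) : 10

-- move(east) : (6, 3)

-- sense(east) : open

-- push(east) : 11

-- move(east) : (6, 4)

-- sense(east) : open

-- push(east) : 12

-- move(east) : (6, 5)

-- sense(east) : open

-- push(east) : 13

-- move(east) : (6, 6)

-- sense(east) : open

-- push(east) : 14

-- move(east) : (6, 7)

-- sense(east) : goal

-- move(east) : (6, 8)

Answer: (6, 8)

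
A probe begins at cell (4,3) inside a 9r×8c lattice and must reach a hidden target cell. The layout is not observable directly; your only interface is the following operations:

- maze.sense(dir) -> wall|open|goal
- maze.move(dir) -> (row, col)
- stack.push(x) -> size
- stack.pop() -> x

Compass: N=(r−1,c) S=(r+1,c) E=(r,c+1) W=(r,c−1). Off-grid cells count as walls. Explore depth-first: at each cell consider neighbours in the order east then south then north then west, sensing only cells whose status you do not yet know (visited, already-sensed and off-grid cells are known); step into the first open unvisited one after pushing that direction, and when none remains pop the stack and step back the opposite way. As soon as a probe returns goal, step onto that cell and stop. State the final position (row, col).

Next I call sense passing dir=east, — result: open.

I call push passing x=east, and see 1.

Now I run move passing dir=east, and observe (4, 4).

Next I call sense passing dir=east, : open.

I run push passing x=east, which returns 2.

I try move passing dir=east, giving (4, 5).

Calling sense passing dir=east, giving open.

I use push passing x=east, and get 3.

Next I call move passing dir=east, and get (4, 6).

Now I run sense passing dir=east, : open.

I use push passing x=east, — result: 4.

I invoke move passing dir=east, which returns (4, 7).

I call sense passing dir=south, and get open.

I invoke push passing x=south, and see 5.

Invoking move passing dir=south, giving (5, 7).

I try sense passing dir=south, yielding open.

Then push passing x=south, which returns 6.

I try move passing dir=south, → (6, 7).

Calling sense passing dir=south, and see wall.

Now I run sense passing dir=west, giving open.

I try push passing x=west, giving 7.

I use move passing dir=west, yielding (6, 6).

I try sense passing dir=south, giving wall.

I use sense passing dir=north, — result: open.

I try push passing x=north, yielding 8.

Now I run move passing dir=north, and see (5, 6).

I try sense passing dir=west, and get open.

Next I call push passing x=west, which returns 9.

I run move passing dir=west, and get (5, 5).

Invoking sense passing dir=south, — result: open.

I invoke push passing x=south, — result: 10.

Using move passing dir=south, and observe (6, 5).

I try sense passing dir=south, and get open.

Calling push passing x=south, and see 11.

Using move passing dir=south, : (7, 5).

I try sense passing dir=south, which returns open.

Next I call push passing x=south, yielding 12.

Then move passing dir=south, giving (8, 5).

I run sense passing dir=east, → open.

Now I run push passing x=east, : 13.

I try move passing dir=east, which returns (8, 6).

I use sense passing dir=east, yielding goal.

I try move passing dir=east, and observe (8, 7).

Answer: (8, 7)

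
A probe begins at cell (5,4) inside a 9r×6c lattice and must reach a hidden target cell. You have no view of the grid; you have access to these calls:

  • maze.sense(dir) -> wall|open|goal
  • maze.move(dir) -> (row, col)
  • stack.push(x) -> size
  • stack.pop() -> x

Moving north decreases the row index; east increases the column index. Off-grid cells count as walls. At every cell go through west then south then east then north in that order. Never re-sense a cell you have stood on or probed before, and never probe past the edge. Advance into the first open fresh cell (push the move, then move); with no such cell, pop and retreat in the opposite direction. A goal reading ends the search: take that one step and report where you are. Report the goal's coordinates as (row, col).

! maze.sense(dir=west) -> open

! stack.push(x=west) -> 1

! maze.move(dir=west) -> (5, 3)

! maze.sense(dir=west) -> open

! stack.push(x=west) -> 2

! maze.move(dir=west) -> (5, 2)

! maze.sense(dir=west) -> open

! stack.push(x=west) -> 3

! maze.move(dir=west) -> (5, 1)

! maze.sense(dir=west) -> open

! stack.push(x=west) -> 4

! maze.move(dir=west) -> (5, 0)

! maze.sense(dir=south) -> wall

! maze.sense(dir=north) -> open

! stack.push(x=north) -> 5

! maze.move(dir=north) -> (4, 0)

! maze.sense(dir=east) -> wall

! maze.sense(dir=north) -> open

! stack.push(x=north) -> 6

! maze.move(dir=north) -> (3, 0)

! maze.sense(dir=east) -> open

! stack.push(x=east) -> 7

! maze.move(dir=east) -> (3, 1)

! maze.sense(dir=east) -> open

! stack.push(x=east) -> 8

! maze.move(dir=east) -> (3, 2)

! maze.sense(dir=south) -> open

! stack.push(x=south) -> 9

! maze.move(dir=south) -> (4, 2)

! maze.sense(dir=east) -> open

! stack.push(x=east) -> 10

! maze.move(dir=east) -> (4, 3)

! maze.sense(dir=east) -> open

! stack.push(x=east) -> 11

! maze.move(dir=east) -> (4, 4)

! maze.sense(dir=east) -> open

! stack.push(x=east) -> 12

! maze.move(dir=east) -> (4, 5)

! maze.sense(dir=south) -> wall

! maze.sense(dir=north) -> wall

! stack.pop() -> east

! maze.move(dir=west) -> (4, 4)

! maze.sense(dir=north) -> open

! stack.push(x=north) -> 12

! maze.move(dir=north) -> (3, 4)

! maze.sense(dir=west) -> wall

! maze.sense(dir=north) -> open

! stack.push(x=north) -> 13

! maze.move(dir=north) -> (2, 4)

! maze.sense(dir=west) -> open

! stack.push(x=west) -> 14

! maze.move(dir=west) -> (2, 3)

! maze.sense(dir=west) -> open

! stack.push(x=west) -> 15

! maze.move(dir=west) -> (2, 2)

! maze.sense(dir=west) -> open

! stack.push(x=west) -> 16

! maze.move(dir=west) -> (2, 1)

! maze.sense(dir=west) -> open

! stack.push(x=west) -> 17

! maze.move(dir=west) -> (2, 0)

! maze.sense(dir=north) -> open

! stack.push(x=north) -> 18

! maze.move(dir=north) -> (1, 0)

! maze.sense(dir=east) -> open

! stack.push(x=east) -> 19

! maze.move(dir=east) -> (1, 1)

! maze.sense(dir=east) -> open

! stack.push(x=east) -> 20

! maze.move(dir=east) -> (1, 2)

! maze.sense(dir=east) -> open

! stack.push(x=east) -> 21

! maze.move(dir=east) -> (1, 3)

! maze.sense(dir=east) -> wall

! maze.sense(dir=north) -> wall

! stack.pop() -> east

! maze.move(dir=west) -> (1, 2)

! maze.sense(dir=north) -> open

! stack.push(x=north) -> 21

! maze.move(dir=north) -> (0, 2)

! maze.sense(dir=west) -> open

! stack.push(x=west) -> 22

! maze.move(dir=west) -> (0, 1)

! maze.sense(dir=west) -> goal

! maze.move(dir=west) -> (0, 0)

Answer: (0, 0)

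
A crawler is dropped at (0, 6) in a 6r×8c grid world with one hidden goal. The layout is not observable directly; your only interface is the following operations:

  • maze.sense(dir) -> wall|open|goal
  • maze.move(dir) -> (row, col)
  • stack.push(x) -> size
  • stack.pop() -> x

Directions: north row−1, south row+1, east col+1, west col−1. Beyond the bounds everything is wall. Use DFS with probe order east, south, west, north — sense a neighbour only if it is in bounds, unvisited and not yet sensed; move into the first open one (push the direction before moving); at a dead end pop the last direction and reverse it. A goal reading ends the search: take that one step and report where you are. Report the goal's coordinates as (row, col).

% sense dir: east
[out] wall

% sense dir: south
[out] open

% push x: south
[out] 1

% move dir: south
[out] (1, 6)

% sense dir: east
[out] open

% push x: east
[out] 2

% move dir: east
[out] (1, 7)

% sense dir: south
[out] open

% push x: south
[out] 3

% move dir: south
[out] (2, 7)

% sense dir: south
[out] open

% push x: south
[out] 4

% move dir: south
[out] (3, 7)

% sense dir: south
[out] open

% push x: south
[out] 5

% move dir: south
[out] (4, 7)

% sense dir: south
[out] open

% push x: south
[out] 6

% move dir: south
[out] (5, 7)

% sense dir: west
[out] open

% push x: west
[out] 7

% move dir: west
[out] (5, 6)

% sense dir: west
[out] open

% push x: west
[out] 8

% move dir: west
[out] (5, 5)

% sense dir: west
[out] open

% push x: west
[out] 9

% move dir: west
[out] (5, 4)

% sense dir: west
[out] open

% push x: west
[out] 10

% move dir: west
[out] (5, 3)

% sense dir: west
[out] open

% push x: west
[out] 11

% move dir: west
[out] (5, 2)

% sense dir: west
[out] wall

% sense dir: north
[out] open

% push x: north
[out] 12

% move dir: north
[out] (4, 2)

% sense dir: east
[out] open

% push x: east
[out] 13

% move dir: east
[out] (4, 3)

% sense dir: east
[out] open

% push x: east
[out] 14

% move dir: east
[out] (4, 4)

% sense dir: east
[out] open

% push x: east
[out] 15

% move dir: east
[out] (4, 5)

% sense dir: east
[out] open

% push x: east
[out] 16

% move dir: east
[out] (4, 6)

% sense dir: north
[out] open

% push x: north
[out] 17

% move dir: north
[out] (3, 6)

% sense dir: west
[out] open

% push x: west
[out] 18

% move dir: west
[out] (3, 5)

% sense dir: west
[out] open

% push x: west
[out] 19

% move dir: west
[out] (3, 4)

% sense dir: west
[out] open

% push x: west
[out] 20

% move dir: west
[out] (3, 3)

% sense dir: west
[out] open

% push x: west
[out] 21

% move dir: west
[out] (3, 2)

% sense dir: west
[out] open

% push x: west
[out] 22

% move dir: west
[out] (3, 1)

% sense dir: south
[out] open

% push x: south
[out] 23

% move dir: south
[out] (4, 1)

% sense dir: west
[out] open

% push x: west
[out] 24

% move dir: west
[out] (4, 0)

% sense dir: south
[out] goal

% move dir: south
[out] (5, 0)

Answer: (5, 0)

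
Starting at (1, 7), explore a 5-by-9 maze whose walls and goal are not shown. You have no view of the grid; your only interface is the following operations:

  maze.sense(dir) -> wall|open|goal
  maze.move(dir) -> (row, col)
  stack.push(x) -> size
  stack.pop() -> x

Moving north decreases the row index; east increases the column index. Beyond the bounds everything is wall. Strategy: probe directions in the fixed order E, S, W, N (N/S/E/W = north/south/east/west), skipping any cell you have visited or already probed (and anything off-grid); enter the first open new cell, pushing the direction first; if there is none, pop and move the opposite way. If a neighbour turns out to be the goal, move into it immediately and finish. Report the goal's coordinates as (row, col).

I run sense with dir→east, — result: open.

I invoke push with x→east, and see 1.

I use move with dir→east, and get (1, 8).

I run sense with dir→south, — result: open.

I invoke push with x→south, yielding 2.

Then move with dir→south, — result: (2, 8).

Now I run sense with dir→south, — result: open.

Then push with x→south, which returns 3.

I invoke move with dir→south, yielding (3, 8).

Then sense with dir→south, and observe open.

Next I call push with x→south, yielding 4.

Using move with dir→south, → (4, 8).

I run sense with dir→west, yielding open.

Then push with x→west, and see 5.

Next I call move with dir→west, giving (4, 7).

Invoking sense with dir→west, which returns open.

Now I run push with x→west, and see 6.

Invoking move with dir→west, which returns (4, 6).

Now I run sense with dir→west, which returns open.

Now I run push with x→west, and observe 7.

Calling move with dir→west, and see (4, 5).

Then sense with dir→west, and see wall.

Calling sense with dir→north, yielding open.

I call push with x→north, giving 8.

I use move with dir→north, → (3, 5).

Now I run sense with dir→east, yielding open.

I use push with x→east, which returns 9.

I use move with dir→east, → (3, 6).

I use sense with dir→east, and observe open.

Using push with x→east, giving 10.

Next I call move with dir→east, and observe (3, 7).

Then sense with dir→north, → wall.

I run pop, → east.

Next I call move with dir→west, — result: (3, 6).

Then sense with dir→north, yielding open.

Using push with x→north, → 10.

Invoking move with dir→north, → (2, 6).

I use sense with dir→west, and get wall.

Using sense with dir→north, — result: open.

Using push with x→north, — result: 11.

I run move with dir→north, yielding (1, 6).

Now I run sense with dir→west, : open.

Invoking push with x→west, — result: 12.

I invoke move with dir→west, yielding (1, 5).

Invoking sense with dir→west, and get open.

I use push with x→west, which returns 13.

I call move with dir→west, giving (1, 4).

Invoking sense with dir→south, which returns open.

Invoking push with x→south, : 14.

I invoke move with dir→south, which returns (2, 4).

Invoking sense with dir→south, and observe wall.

I use sense with dir→west, which returns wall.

I invoke pop(), and get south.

Next I call move with dir→north, → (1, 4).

Now I run sense with dir→west, which returns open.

Calling push with x→west, which returns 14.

Invoking move with dir→west, which returns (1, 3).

I invoke sense with dir→west, and get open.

Now I run push with x→west, yielding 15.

I invoke move with dir→west, yielding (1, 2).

Invoking sense with dir→south, → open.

Using push with x→south, which returns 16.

I try move with dir→south, and see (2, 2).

Using sense with dir→south, — result: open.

I run push with x→south, : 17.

Next I call move with dir→south, → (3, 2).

I invoke sense with dir→east, and see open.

Using push with x→east, and get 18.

Calling move with dir→east, : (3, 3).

Invoking sense with dir→south, which returns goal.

I call move with dir→south, : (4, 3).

Answer: (4, 3)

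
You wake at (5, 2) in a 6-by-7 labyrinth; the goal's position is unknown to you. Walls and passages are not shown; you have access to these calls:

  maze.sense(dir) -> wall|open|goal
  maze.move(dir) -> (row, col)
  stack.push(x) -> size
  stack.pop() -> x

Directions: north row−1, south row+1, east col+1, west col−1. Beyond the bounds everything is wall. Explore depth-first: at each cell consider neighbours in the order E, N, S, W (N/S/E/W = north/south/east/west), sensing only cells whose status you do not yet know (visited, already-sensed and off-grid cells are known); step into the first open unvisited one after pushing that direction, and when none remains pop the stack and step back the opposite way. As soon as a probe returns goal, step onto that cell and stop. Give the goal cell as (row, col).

==> sense(dir→east)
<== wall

==> sense(dir→north)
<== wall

==> sense(dir→west)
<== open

==> push(x→west)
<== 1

==> move(dir→west)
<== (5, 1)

==> sense(dir→north)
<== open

==> push(x→north)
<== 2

==> move(dir→north)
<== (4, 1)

==> sense(dir→north)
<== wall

==> sense(dir→west)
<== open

==> push(x→west)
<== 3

==> move(dir→west)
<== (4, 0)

==> sense(dir→north)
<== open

==> push(x→north)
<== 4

==> move(dir→north)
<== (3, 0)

==> sense(dir→north)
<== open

==> push(x→north)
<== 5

==> move(dir→north)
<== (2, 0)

==> sense(dir→east)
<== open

==> push(x→east)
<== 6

==> move(dir→east)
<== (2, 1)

==> sense(dir→east)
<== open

==> push(x→east)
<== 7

==> move(dir→east)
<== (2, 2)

==> sense(dir→east)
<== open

==> push(x→east)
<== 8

==> move(dir→east)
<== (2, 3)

==> sense(dir→east)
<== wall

==> sense(dir→north)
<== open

==> push(x→north)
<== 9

==> move(dir→north)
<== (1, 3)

==> sense(dir→east)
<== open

==> push(x→east)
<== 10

==> move(dir→east)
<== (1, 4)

==> sense(dir→east)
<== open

==> push(x→east)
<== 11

==> move(dir→east)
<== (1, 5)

==> sense(dir→east)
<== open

==> push(x→east)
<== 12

==> move(dir→east)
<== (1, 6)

==> sense(dir→north)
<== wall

==> sense(dir→south)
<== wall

==> pop()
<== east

==> move(dir→west)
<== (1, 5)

==> sense(dir→north)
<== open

==> push(x→north)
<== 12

==> move(dir→north)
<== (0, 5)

==> sense(dir→west)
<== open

==> push(x→west)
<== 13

==> move(dir→west)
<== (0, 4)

==> sense(dir→west)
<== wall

==> pop()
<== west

==> move(dir→east)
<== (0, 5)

==> pop()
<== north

==> move(dir→south)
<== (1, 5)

==> sense(dir→south)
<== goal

==> move(dir→south)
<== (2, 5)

Answer: (2, 5)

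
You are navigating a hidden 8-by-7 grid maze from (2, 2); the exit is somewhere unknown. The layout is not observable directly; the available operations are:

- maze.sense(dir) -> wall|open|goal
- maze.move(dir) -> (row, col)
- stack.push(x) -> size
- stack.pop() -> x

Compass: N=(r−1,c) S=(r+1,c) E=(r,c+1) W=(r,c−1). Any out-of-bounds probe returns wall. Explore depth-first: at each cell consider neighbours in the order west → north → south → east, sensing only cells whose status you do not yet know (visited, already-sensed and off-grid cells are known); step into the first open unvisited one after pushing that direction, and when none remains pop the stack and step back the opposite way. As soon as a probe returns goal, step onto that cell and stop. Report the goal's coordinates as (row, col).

[in] maze.sense dir=west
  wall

[in] maze.sense dir=north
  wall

[in] maze.sense dir=south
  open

[in] stack.push x=south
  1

[in] maze.move dir=south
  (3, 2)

[in] maze.sense dir=west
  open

[in] stack.push x=west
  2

[in] maze.move dir=west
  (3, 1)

[in] maze.sense dir=west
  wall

[in] maze.sense dir=south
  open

[in] stack.push x=south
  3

[in] maze.move dir=south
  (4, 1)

[in] maze.sense dir=west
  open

[in] stack.push x=west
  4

[in] maze.move dir=west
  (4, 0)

[in] maze.sense dir=south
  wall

[in] stack.pop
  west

[in] maze.move dir=east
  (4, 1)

[in] maze.sense dir=south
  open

[in] stack.push x=south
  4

[in] maze.move dir=south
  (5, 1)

[in] maze.sense dir=south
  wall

[in] maze.sense dir=east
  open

[in] stack.push x=east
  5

[in] maze.move dir=east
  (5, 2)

[in] maze.sense dir=north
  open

[in] stack.push x=north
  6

[in] maze.move dir=north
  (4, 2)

[in] maze.sense dir=east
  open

[in] stack.push x=east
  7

[in] maze.move dir=east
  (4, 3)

[in] maze.sense dir=north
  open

[in] stack.push x=north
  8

[in] maze.move dir=north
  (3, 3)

[in] maze.sense dir=north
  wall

[in] maze.sense dir=east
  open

[in] stack.push x=east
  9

[in] maze.move dir=east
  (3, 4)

[in] maze.sense dir=north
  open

[in] stack.push x=north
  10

[in] maze.move dir=north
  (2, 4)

[in] maze.sense dir=north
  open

[in] stack.push x=north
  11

[in] maze.move dir=north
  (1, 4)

[in] maze.sense dir=west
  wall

[in] maze.sense dir=north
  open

[in] stack.push x=north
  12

[in] maze.move dir=north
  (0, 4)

[in] maze.sense dir=west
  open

[in] stack.push x=west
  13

[in] maze.move dir=west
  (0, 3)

[in] maze.sense dir=west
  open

[in] stack.push x=west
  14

[in] maze.move dir=west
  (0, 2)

[in] maze.sense dir=west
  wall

[in] stack.pop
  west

[in] maze.move dir=east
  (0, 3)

[in] stack.pop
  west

[in] maze.move dir=east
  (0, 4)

[in] maze.sense dir=east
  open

[in] stack.push x=east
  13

[in] maze.move dir=east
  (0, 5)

[in] maze.sense dir=south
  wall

[in] maze.sense dir=east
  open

[in] stack.push x=east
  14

[in] maze.move dir=east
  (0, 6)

[in] maze.sense dir=south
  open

[in] stack.push x=south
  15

[in] maze.move dir=south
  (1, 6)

[in] maze.sense dir=south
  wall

[in] stack.pop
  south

[in] maze.move dir=north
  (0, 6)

[in] stack.pop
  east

[in] maze.move dir=west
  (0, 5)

[in] stack.pop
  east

[in] maze.move dir=west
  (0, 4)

[in] stack.pop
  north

[in] maze.move dir=south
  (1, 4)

[in] stack.pop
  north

[in] maze.move dir=south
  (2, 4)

[in] maze.sense dir=east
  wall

[in] stack.pop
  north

[in] maze.move dir=south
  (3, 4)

[in] maze.sense dir=south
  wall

[in] maze.sense dir=east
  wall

[in] stack.pop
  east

[in] maze.move dir=west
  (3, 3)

[in] stack.pop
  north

[in] maze.move dir=south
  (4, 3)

[in] maze.sense dir=south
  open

[in] stack.push x=south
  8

[in] maze.move dir=south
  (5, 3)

[in] maze.sense dir=south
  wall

[in] maze.sense dir=east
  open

[in] stack.push x=east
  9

[in] maze.move dir=east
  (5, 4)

[in] maze.sense dir=south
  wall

[in] maze.sense dir=east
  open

[in] stack.push x=east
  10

[in] maze.move dir=east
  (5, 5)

[in] maze.sense dir=north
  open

[in] stack.push x=north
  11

[in] maze.move dir=north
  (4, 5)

[in] maze.sense dir=east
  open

[in] stack.push x=east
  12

[in] maze.move dir=east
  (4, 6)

[in] maze.sense dir=north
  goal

[in] maze.move dir=north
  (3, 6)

Answer: (3, 6)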